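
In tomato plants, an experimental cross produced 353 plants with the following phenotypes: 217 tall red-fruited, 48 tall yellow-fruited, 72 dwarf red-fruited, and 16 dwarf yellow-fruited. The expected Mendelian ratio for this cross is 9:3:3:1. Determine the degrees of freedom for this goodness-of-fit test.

3

A goodness-of-fit test with 4 phenotype classes has df = 4 − 1 = 3.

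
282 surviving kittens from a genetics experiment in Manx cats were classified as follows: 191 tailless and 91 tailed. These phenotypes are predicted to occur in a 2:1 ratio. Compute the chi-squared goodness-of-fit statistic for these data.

0.144

Under the 2:1 hypothesis (Σ ratio = 3, N = 282):
  tailless: 282 × 2/3 = 188
  tailed: 282 × 1/3 = 94
χ² = Σ (O − E)² / E
  tailless: (191 − 188)² / 188 = 0.0479
  tailed: (91 − 94)² / 94 = 0.0957
χ² = 0.0479 + 0.0957 = 0.1436 ≈ 0.144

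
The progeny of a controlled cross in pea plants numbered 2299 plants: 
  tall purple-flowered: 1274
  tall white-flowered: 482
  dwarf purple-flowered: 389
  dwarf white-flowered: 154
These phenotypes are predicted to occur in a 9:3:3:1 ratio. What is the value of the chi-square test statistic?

Total ratio parts = 16. Expected numbers out of 2299:
  tall purple-flowered: 2299 × 9/16 = 1293.1875
  tall white-flowered: 2299 × 3/16 = 431.0625
  dwarf purple-flowered: 2299 × 3/16 = 431.0625
  dwarf white-flowered: 2299 × 1/16 = 143.6875
χ² = Σ (O − E)² / E
  tall purple-flowered: (1274 − 1293.1875)² / 1293.1875 = 0.2847
  tall white-flowered: (482 − 431.0625)² / 431.0625 = 6.0191
  dwarf purple-flowered: (389 − 431.0625)² / 431.0625 = 4.1044
  dwarf white-flowered: (154 − 143.6875)² / 143.6875 = 0.7401
χ² = 0.2847 + 6.0191 + 4.1044 + 0.7401 = 11.1483 ≈ 11.148

11.148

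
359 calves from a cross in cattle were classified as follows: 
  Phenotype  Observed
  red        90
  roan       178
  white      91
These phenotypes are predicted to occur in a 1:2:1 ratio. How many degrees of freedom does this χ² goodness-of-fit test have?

A goodness-of-fit test with 3 phenotype classes has df = 3 − 1 = 2.

2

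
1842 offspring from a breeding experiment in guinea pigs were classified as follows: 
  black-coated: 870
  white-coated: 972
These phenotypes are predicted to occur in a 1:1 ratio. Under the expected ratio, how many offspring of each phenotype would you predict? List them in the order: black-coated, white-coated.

Total ratio parts = 2. Expected numbers out of 1842:
  black-coated: 1842 × 1/2 = 921
  white-coated: 1842 × 1/2 = 921

921, 921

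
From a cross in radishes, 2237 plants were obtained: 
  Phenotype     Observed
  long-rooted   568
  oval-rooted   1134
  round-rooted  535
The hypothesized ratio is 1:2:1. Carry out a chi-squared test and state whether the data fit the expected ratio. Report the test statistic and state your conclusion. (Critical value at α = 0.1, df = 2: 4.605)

1.403; consistent

Total ratio parts = 4. Expected numbers out of 2237:
  long-rooted: 2237 × 1/4 = 559.25
  oval-rooted: 2237 × 2/4 = 1118.5
  round-rooted: 2237 × 1/4 = 559.25
χ² = Σ (O − E)² / E
  long-rooted: (568 − 559.25)² / 559.25 = 0.1369
  oval-rooted: (1134 − 1118.5)² / 1118.5 = 0.2148
  round-rooted: (535 − 559.25)² / 559.25 = 1.0515
χ² = 0.1369 + 0.2148 + 1.0515 = 1.4032 ≈ 1.403
Degrees of freedom = 3 − 1 = 2; critical value at α = 0.1 is 4.605.
Since 1.403 < 4.605, we fail to reject the null hypothesis — the data are consistent with the 1:2:1 ratio.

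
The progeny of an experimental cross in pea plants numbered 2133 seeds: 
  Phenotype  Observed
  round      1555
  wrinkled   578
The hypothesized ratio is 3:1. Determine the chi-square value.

5.007

Total ratio parts = 4. Expected numbers out of 2133:
  round: 2133 × 3/4 = 1599.75
  wrinkled: 2133 × 1/4 = 533.25
χ² = Σ (O − E)² / E
  round: (1555 − 1599.75)² / 1599.75 = 1.2518
  wrinkled: (578 − 533.25)² / 533.25 = 3.7554
χ² = 1.2518 + 3.7554 = 5.0072 ≈ 5.007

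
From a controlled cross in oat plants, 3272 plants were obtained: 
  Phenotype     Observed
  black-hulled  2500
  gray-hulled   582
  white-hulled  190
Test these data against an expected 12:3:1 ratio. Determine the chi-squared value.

Under the 12:3:1 hypothesis (Σ ratio = 16, N = 3272):
  black-hulled: 3272 × 12/16 = 2454
  gray-hulled: 3272 × 3/16 = 613.5
  white-hulled: 3272 × 1/16 = 204.5
χ² = Σ (O − E)² / E
  black-hulled: (2500 − 2454)² / 2454 = 0.8623
  gray-hulled: (582 − 613.5)² / 613.5 = 1.6174
  white-hulled: (190 − 204.5)² / 204.5 = 1.0281
χ² = 0.8623 + 1.6174 + 1.0281 = 3.5078 ≈ 3.508

3.508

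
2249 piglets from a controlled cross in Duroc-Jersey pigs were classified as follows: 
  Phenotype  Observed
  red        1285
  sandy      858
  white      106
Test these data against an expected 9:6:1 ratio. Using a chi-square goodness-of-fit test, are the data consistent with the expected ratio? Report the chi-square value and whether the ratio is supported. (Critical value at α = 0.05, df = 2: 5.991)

The 9:6:1 ratio has 16 parts, so with N = 2249 the expected counts are:
  red: 2249 × 9/16 = 1265.0625
  sandy: 2249 × 6/16 = 843.375
  white: 2249 × 1/16 = 140.5625
χ² = Σ (O − E)² / E
  red: (1285 − 1265.0625)² / 1265.0625 = 0.3142
  sandy: (858 − 843.375)² / 843.375 = 0.2536
  white: (106 − 140.5625)² / 140.5625 = 8.4985
χ² = 0.3142 + 0.2536 + 8.4985 = 9.0663 ≈ 9.066
Degrees of freedom = 3 − 1 = 2; critical value at α = 0.05 is 5.991.
Since 9.066 > 5.991, we reject the null hypothesis — the data do not fit the 9:6:1 ratio.

9.066; not consistent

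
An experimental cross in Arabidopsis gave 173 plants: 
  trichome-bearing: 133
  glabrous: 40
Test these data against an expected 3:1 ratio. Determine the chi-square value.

Under the 3:1 hypothesis (Σ ratio = 4, N = 173):
  trichome-bearing: 173 × 3/4 = 129.75
  glabrous: 173 × 1/4 = 43.25
χ² = Σ (O − E)² / E
  trichome-bearing: (133 − 129.75)² / 129.75 = 0.0814
  glabrous: (40 − 43.25)² / 43.25 = 0.2442
χ² = 0.0814 + 0.2442 = 0.3256 ≈ 0.326

0.326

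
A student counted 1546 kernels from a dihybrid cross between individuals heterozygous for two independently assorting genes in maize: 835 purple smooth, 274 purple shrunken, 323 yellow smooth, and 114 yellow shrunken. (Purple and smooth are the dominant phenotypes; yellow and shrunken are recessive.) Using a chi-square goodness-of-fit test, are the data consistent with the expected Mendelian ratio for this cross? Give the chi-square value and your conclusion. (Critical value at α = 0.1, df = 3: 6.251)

A dihybrid F₂ with independent assortment and complete dominance at both loci gives a 9:3:3:1 phenotypic ratio.
Expected counts for N = 1546 under a 9:3:3:1 ratio (total parts = 16):
  purple smooth: 1546 × 9/16 = 869.625
  purple shrunken: 1546 × 3/16 = 289.875
  yellow smooth: 1546 × 3/16 = 289.875
  yellow shrunken: 1546 × 1/16 = 96.625
χ² = Σ (O − E)² / E
  purple smooth: (835 − 869.625)² / 869.625 = 1.3786
  purple shrunken: (274 − 289.875)² / 289.875 = 0.8694
  yellow smooth: (323 − 289.875)² / 289.875 = 3.7853
  yellow shrunken: (114 − 96.625)² / 96.625 = 3.1244
χ² = 1.3786 + 0.8694 + 3.7853 + 3.1244 = 9.1577 ≈ 9.158
Degrees of freedom = 4 − 1 = 3; critical value at α = 0.1 is 6.251.
Since 9.158 > 6.251, we reject the null hypothesis — the data do not fit the 9:3:3:1 ratio.

9.158; not consistent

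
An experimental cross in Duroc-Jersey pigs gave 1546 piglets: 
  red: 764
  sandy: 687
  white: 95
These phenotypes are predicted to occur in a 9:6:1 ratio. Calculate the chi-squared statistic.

Total ratio parts = 16. Expected numbers out of 1546:
  red: 1546 × 9/16 = 869.625
  sandy: 1546 × 6/16 = 579.75
  white: 1546 × 1/16 = 96.625
χ² = Σ (O − E)² / E
  red: (764 − 869.625)² / 869.625 = 12.8293
  sandy: (687 − 579.75)² / 579.75 = 19.8406
  white: (95 − 96.625)² / 96.625 = 0.0273
χ² = 12.8293 + 19.8406 + 0.0273 = 32.6972 ≈ 32.697

32.697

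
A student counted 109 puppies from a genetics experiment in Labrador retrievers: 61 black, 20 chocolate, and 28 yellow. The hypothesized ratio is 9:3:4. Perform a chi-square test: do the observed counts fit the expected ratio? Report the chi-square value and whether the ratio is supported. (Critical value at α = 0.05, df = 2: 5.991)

Total ratio parts = 16. Expected numbers out of 109:
  black: 109 × 9/16 = 61.3125
  chocolate: 109 × 3/16 = 20.4375
  yellow: 109 × 4/16 = 27.25
χ² = Σ (O − E)² / E
  black: (61 − 61.3125)² / 61.3125 = 0.0016
  chocolate: (20 − 20.4375)² / 20.4375 = 0.0094
  yellow: (28 − 27.25)² / 27.25 = 0.0206
χ² = 0.0016 + 0.0094 + 0.0206 = 0.0316 ≈ 0.032
Degrees of freedom = 3 − 1 = 2; critical value at α = 0.05 is 5.991.
Since 0.032 < 5.991, we fail to reject the null hypothesis — the data are consistent with the 9:3:4 ratio.

0.032; consistent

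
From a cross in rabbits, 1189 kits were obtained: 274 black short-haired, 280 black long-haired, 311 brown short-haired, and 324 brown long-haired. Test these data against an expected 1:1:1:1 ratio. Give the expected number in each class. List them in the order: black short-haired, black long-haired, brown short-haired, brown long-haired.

297.25, 297.25, 297.25, 297.25

The 1:1:1:1 ratio has 4 parts, so with N = 1189 the expected counts are:
  black short-haired: 1189 × 1/4 = 297.25
  black long-haired: 1189 × 1/4 = 297.25
  brown short-haired: 1189 × 1/4 = 297.25
  brown long-haired: 1189 × 1/4 = 297.25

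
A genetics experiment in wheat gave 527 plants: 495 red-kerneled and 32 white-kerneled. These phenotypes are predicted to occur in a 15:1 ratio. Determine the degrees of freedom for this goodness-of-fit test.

A goodness-of-fit test with 2 phenotype classes has df = 2 − 1 = 1.

1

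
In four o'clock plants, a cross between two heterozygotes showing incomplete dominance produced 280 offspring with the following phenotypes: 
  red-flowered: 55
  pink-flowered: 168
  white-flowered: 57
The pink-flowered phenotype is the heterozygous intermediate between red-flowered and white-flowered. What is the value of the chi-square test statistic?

11.229

With incomplete dominance, a heterozygote × heterozygote cross gives a 1:2:1 phenotypic ratio.
The 1:2:1 ratio has 4 parts, so with N = 280 the expected counts are:
  red-flowered: 280 × 1/4 = 70
  pink-flowered: 280 × 2/4 = 140
  white-flowered: 280 × 1/4 = 70
χ² = Σ (O − E)² / E
  red-flowered: (55 − 70)² / 70 = 3.2143
  pink-flowered: (168 − 140)² / 140 = 5.6000
  white-flowered: (57 − 70)² / 70 = 2.4143
χ² = 3.2143 + 5.6000 + 2.4143 = 11.2286 ≈ 11.229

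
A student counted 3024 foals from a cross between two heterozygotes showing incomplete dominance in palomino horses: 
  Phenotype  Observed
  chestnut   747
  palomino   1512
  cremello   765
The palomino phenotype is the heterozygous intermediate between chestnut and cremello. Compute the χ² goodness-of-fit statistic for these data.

With incomplete dominance, a heterozygote × heterozygote cross gives a 1:2:1 phenotypic ratio.
Total ratio parts = 4. Expected numbers out of 3024:
  chestnut: 3024 × 1/4 = 756
  palomino: 3024 × 2/4 = 1512
  cremello: 3024 × 1/4 = 756
χ² = Σ (O − E)² / E
  chestnut: (747 − 756)² / 756 = 0.1071
  palomino: (1512 − 1512)² / 1512 = 0.0000
  cremello: (765 − 756)² / 756 = 0.1071
χ² = 0.1071 + 0.0000 + 0.1071 = 0.2142 ≈ 0.214

0.214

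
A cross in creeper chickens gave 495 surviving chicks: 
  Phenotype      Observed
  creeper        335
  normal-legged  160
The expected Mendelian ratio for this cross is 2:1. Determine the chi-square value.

0.227

Total ratio parts = 3. Expected numbers out of 495:
  creeper: 495 × 2/3 = 330
  normal-legged: 495 × 1/3 = 165
χ² = Σ (O − E)² / E
  creeper: (335 − 330)² / 330 = 0.0758
  normal-legged: (160 − 165)² / 165 = 0.1515
χ² = 0.0758 + 0.1515 = 0.2273 ≈ 0.227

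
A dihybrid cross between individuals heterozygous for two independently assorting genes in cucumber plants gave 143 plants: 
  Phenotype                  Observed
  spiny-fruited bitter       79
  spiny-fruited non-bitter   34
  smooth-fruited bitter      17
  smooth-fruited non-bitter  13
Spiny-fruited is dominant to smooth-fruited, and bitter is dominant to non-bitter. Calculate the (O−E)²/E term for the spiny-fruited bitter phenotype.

A dihybrid F₂ with independent assortment and complete dominance at both loci gives a 9:3:3:1 phenotypic ratio.
The 9:3:3:1 ratio has 16 parts, so with N = 143 the expected counts are:
  spiny-fruited bitter: 143 × 9/16 = 80.4375
  spiny-fruited non-bitter: 143 × 3/16 = 26.8125
  smooth-fruited bitter: 143 × 3/16 = 26.8125
  smooth-fruited non-bitter: 143 × 1/16 = 8.9375
Contribution of spiny-fruited bitter: (79 − 80.4375)² / 80.4375 = 0.0257

0.026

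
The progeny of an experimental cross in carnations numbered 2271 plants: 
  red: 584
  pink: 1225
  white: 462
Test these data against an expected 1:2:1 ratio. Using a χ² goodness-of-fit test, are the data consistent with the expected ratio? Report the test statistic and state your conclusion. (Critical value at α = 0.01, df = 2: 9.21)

Under the 1:2:1 hypothesis (Σ ratio = 4, N = 2271):
  red: 2271 × 1/4 = 567.75
  pink: 2271 × 2/4 = 1135.5
  white: 2271 × 1/4 = 567.75
χ² = Σ (O − E)² / E
  red: (584 − 567.75)² / 567.75 = 0.4651
  pink: (1225 − 1135.5)² / 1135.5 = 7.0544
  white: (462 − 567.75)² / 567.75 = 19.6972
χ² = 0.4651 + 7.0544 + 19.6972 = 27.2167 ≈ 27.217
Degrees of freedom = 3 − 1 = 2; critical value at α = 0.01 is 9.21.
Since 27.217 > 9.21, we reject the null hypothesis — the data do not fit the 1:2:1 ratio.

27.217; not consistent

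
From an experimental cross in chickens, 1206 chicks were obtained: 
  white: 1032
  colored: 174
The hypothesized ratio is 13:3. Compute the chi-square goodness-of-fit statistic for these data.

14.788

The 13:3 ratio has 16 parts, so with N = 1206 the expected counts are:
  white: 1206 × 13/16 = 979.875
  colored: 1206 × 3/16 = 226.125
χ² = Σ (O − E)² / E
  white: (1032 − 979.875)² / 979.875 = 2.7728
  colored: (174 − 226.125)² / 226.125 = 12.0155
χ² = 2.7728 + 12.0155 = 14.7883 ≈ 14.788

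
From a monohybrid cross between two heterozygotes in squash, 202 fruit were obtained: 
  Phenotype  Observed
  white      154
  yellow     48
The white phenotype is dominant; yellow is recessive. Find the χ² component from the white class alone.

0.041

For a monohybrid cross between heterozygotes with complete dominance, the expected phenotypic ratio is 3:1.
Expected counts for N = 202 under a 3:1 ratio (total parts = 4):
  white: 202 × 3/4 = 151.5
  yellow: 202 × 1/4 = 50.5
Contribution of white: (154 − 151.5)² / 151.5 = 0.0413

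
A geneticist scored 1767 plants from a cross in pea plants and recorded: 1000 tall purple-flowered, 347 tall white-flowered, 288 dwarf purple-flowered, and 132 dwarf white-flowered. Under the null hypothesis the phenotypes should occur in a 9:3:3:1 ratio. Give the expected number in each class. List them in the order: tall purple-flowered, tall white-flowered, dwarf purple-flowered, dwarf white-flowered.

Total ratio parts = 16. Expected numbers out of 1767:
  tall purple-flowered: 1767 × 9/16 = 993.9375
  tall white-flowered: 1767 × 3/16 = 331.3125
  dwarf purple-flowered: 1767 × 3/16 = 331.3125
  dwarf white-flowered: 1767 × 1/16 = 110.4375

993.9375, 331.3125, 331.3125, 110.4375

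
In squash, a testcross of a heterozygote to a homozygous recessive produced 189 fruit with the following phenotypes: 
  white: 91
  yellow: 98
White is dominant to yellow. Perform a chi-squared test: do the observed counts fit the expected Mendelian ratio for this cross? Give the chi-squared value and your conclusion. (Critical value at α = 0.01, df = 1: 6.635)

0.259; consistent

A testcross of a heterozygote (Aa × aa) gives a 1:1 phenotypic ratio.
The 1:1 ratio has 2 parts, so with N = 189 the expected counts are:
  white: 189 × 1/2 = 94.5
  yellow: 189 × 1/2 = 94.5
χ² = Σ (O − E)² / E
  white: (91 − 94.5)² / 94.5 = 0.1296
  yellow: (98 − 94.5)² / 94.5 = 0.1296
χ² = 0.1296 + 0.1296 = 0.2592 ≈ 0.259
Degrees of freedom = 2 − 1 = 1; critical value at α = 0.01 is 6.635.
Since 0.259 < 6.635, we fail to reject the null hypothesis — the data are consistent with the 1:1 ratio.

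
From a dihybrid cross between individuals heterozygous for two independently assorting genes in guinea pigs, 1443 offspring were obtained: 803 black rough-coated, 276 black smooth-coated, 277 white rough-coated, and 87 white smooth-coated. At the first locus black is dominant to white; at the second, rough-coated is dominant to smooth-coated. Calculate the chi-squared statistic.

0.468

A dihybrid F₂ with independent assortment and complete dominance at both loci gives a 9:3:3:1 phenotypic ratio.
Under the 9:3:3:1 hypothesis (Σ ratio = 16, N = 1443):
  black rough-coated: 1443 × 9/16 = 811.6875
  black smooth-coated: 1443 × 3/16 = 270.5625
  white rough-coated: 1443 × 3/16 = 270.5625
  white smooth-coated: 1443 × 1/16 = 90.1875
χ² = Σ (O − E)² / E
  black rough-coated: (803 − 811.6875)² / 811.6875 = 0.0930
  black smooth-coated: (276 − 270.5625)² / 270.5625 = 0.1093
  white rough-coated: (277 − 270.5625)² / 270.5625 = 0.1532
  white smooth-coated: (87 − 90.1875)² / 90.1875 = 0.1127
χ² = 0.0930 + 0.1093 + 0.1532 + 0.1127 = 0.4682 ≈ 0.468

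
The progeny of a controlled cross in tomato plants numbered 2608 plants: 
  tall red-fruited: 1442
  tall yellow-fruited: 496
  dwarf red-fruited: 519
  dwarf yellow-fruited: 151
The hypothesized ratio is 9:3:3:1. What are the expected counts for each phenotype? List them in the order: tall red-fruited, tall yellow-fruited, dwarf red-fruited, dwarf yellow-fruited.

1467, 489, 489, 163

Expected counts for N = 2608 under a 9:3:3:1 ratio (total parts = 16):
  tall red-fruited: 2608 × 9/16 = 1467
  tall yellow-fruited: 2608 × 3/16 = 489
  dwarf red-fruited: 2608 × 3/16 = 489
  dwarf yellow-fruited: 2608 × 1/16 = 163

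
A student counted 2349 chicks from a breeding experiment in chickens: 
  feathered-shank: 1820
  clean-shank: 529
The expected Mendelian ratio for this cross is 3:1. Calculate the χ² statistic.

7.704

Under the 3:1 hypothesis (Σ ratio = 4, N = 2349):
  feathered-shank: 2349 × 3/4 = 1761.75
  clean-shank: 2349 × 1/4 = 587.25
χ² = Σ (O − E)² / E
  feathered-shank: (1820 − 1761.75)² / 1761.75 = 1.9260
  clean-shank: (529 − 587.25)² / 587.25 = 5.7779
χ² = 1.9260 + 5.7779 = 7.7039 ≈ 7.704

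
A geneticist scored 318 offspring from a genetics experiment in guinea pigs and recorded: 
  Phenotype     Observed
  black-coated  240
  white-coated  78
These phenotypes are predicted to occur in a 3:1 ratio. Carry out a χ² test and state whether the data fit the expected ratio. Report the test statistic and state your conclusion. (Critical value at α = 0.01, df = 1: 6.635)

The 3:1 ratio has 4 parts, so with N = 318 the expected counts are:
  black-coated: 318 × 3/4 = 238.5
  white-coated: 318 × 1/4 = 79.5
χ² = Σ (O − E)² / E
  black-coated: (240 − 238.5)² / 238.5 = 0.0094
  white-coated: (78 − 79.5)² / 79.5 = 0.0283
χ² = 0.0094 + 0.0283 = 0.0377 ≈ 0.038
Degrees of freedom = 2 − 1 = 1; critical value at α = 0.01 is 6.635.
Since 0.038 < 6.635, we fail to reject the null hypothesis — the data are consistent with the 3:1 ratio.

0.038; consistent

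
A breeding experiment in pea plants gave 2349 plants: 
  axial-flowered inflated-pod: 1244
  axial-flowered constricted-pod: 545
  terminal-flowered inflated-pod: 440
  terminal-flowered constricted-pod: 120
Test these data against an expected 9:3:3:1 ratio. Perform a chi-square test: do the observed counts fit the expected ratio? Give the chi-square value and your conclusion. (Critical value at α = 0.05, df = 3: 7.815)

Expected counts for N = 2349 under a 9:3:3:1 ratio (total parts = 16):
  axial-flowered inflated-pod: 2349 × 9/16 = 1321.3125
  axial-flowered constricted-pod: 2349 × 3/16 = 440.4375
  terminal-flowered inflated-pod: 2349 × 3/16 = 440.4375
  terminal-flowered constricted-pod: 2349 × 1/16 = 146.8125
χ² = Σ (O − E)² / E
  axial-flowered inflated-pod: (1244 − 1321.3125)² / 1321.3125 = 4.5237
  axial-flowered constricted-pod: (545 − 440.4375)² / 440.4375 = 24.8238
  terminal-flowered inflated-pod: (440 − 440.4375)² / 440.4375 = 0.0004
  terminal-flowered constricted-pod: (120 − 146.8125)² / 146.8125 = 4.8968
χ² = 4.5237 + 24.8238 + 0.0004 + 4.8968 = 34.2447 ≈ 34.245
Degrees of freedom = 4 − 1 = 3; critical value at α = 0.05 is 7.815.
Since 34.245 > 7.815, we reject the null hypothesis — the data do not fit the 9:3:3:1 ratio.

34.245; not consistent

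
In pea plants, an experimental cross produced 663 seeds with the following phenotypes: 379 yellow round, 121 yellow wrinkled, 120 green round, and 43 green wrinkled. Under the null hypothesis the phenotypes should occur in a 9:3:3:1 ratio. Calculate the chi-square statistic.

0.395

Under the 9:3:3:1 hypothesis (Σ ratio = 16, N = 663):
  yellow round: 663 × 9/16 = 372.9375
  yellow wrinkled: 663 × 3/16 = 124.3125
  green round: 663 × 3/16 = 124.3125
  green wrinkled: 663 × 1/16 = 41.4375
χ² = Σ (O − E)² / E
  yellow round: (379 − 372.9375)² / 372.9375 = 0.0986
  yellow wrinkled: (121 − 124.3125)² / 124.3125 = 0.0883
  green round: (120 − 124.3125)² / 124.3125 = 0.1496
  green wrinkled: (43 − 41.4375)² / 41.4375 = 0.0589
χ² = 0.0986 + 0.0883 + 0.1496 + 0.0589 = 0.3954 ≈ 0.395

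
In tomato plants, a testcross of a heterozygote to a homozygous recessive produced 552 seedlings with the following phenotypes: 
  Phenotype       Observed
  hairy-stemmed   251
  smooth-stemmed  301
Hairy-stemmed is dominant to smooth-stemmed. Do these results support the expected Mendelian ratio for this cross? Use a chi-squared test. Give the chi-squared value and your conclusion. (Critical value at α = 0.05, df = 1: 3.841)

A testcross of a heterozygote (Aa × aa) gives a 1:1 phenotypic ratio.
Expected counts for N = 552 under a 1:1 ratio (total parts = 2):
  hairy-stemmed: 552 × 1/2 = 276
  smooth-stemmed: 552 × 1/2 = 276
χ² = Σ (O − E)² / E
  hairy-stemmed: (251 − 276)² / 276 = 2.2645
  smooth-stemmed: (301 − 276)² / 276 = 2.2645
χ² = 2.2645 + 2.2645 = 4.529
Degrees of freedom = 2 − 1 = 1; critical value at α = 0.05 is 3.841.
Since 4.529 > 3.841, we reject the null hypothesis — the data do not fit the 1:1 ratio.

4.529; not consistent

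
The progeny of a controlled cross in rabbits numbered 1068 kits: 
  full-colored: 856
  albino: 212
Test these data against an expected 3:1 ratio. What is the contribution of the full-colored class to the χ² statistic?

3.777

The 3:1 ratio has 4 parts, so with N = 1068 the expected counts are:
  full-colored: 1068 × 3/4 = 801
  albino: 1068 × 1/4 = 267
Contribution of full-colored: (856 − 801)² / 801 = 3.7765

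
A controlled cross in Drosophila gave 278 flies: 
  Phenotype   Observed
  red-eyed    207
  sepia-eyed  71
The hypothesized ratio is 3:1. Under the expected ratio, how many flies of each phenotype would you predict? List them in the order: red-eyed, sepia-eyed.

The 3:1 ratio has 4 parts, so with N = 278 the expected counts are:
  red-eyed: 278 × 3/4 = 208.5
  sepia-eyed: 278 × 1/4 = 69.5

208.5, 69.5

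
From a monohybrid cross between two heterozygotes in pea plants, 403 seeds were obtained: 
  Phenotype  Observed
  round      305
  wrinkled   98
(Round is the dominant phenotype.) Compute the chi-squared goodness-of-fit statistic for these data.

For a monohybrid cross between heterozygotes with complete dominance, the expected phenotypic ratio is 3:1.
Under the 3:1 hypothesis (Σ ratio = 4, N = 403):
  round: 403 × 3/4 = 302.25
  wrinkled: 403 × 1/4 = 100.75
χ² = Σ (O − E)² / E
  round: (305 − 302.25)² / 302.25 = 0.0250
  wrinkled: (98 − 100.75)² / 100.75 = 0.0751
χ² = 0.0250 + 0.0751 = 0.1001 ≈ 0.100

0.100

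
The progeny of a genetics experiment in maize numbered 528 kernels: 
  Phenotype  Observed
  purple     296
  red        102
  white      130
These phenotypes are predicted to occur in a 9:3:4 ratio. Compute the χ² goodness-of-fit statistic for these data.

The 9:3:4 ratio has 16 parts, so with N = 528 the expected counts are:
  purple: 528 × 9/16 = 297
  red: 528 × 3/16 = 99
  white: 528 × 4/16 = 132
χ² = Σ (O − E)² / E
  purple: (296 − 297)² / 297 = 0.0034
  red: (102 − 99)² / 99 = 0.0909
  white: (130 − 132)² / 132 = 0.0303
χ² = 0.0034 + 0.0909 + 0.0303 = 0.1246 ≈ 0.125

0.125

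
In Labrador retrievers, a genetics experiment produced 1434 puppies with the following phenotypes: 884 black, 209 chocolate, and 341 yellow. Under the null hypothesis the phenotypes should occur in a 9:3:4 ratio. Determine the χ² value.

Total ratio parts = 16. Expected numbers out of 1434:
  black: 1434 × 9/16 = 806.625
  chocolate: 1434 × 3/16 = 268.875
  yellow: 1434 × 4/16 = 358.5
χ² = Σ (O − E)² / E
  black: (884 − 806.625)² / 806.625 = 7.4221
  chocolate: (209 − 268.875)² / 268.875 = 13.3334
  yellow: (341 − 358.5)² / 358.5 = 0.8543
χ² = 7.4221 + 13.3334 + 0.8543 = 21.6098 ≈ 21.610

21.610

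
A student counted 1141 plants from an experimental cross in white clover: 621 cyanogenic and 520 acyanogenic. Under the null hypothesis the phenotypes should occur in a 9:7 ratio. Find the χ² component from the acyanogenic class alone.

Under the 9:7 hypothesis (Σ ratio = 16, N = 1141):
  cyanogenic: 1141 × 9/16 = 641.8125
  acyanogenic: 1141 × 7/16 = 499.1875
Contribution of acyanogenic: (520 − 499.1875)² / 499.1875 = 0.8677

0.868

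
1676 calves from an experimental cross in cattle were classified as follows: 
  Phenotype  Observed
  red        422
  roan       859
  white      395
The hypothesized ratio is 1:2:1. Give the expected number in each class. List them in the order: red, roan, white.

The 1:2:1 ratio has 4 parts, so with N = 1676 the expected counts are:
  red: 1676 × 1/4 = 419
  roan: 1676 × 2/4 = 838
  white: 1676 × 1/4 = 419

419, 838, 419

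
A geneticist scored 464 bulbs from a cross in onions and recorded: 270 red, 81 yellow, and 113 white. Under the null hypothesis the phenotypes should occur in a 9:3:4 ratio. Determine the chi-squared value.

Expected counts for N = 464 under a 9:3:4 ratio (total parts = 16):
  red: 464 × 9/16 = 261
  yellow: 464 × 3/16 = 87
  white: 464 × 4/16 = 116
χ² = Σ (O − E)² / E
  red: (270 − 261)² / 261 = 0.3103
  yellow: (81 − 87)² / 87 = 0.4138
  white: (113 − 116)² / 116 = 0.0776
χ² = 0.3103 + 0.4138 + 0.0776 = 0.8017 ≈ 0.802

0.802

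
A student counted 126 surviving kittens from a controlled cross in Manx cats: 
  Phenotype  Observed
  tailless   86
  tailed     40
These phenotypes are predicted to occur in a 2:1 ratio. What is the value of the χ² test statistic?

Total ratio parts = 3. Expected numbers out of 126:
  tailless: 126 × 2/3 = 84
  tailed: 126 × 1/3 = 42
χ² = Σ (O − E)² / E
  tailless: (86 − 84)² / 84 = 0.0476
  tailed: (40 − 42)² / 42 = 0.0952
χ² = 0.0476 + 0.0952 = 0.1428 ≈ 0.143

0.143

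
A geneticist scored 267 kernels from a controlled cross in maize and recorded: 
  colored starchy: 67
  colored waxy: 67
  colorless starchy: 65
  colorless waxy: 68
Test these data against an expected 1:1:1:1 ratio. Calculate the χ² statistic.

0.071

Expected counts for N = 267 under a 1:1:1:1 ratio (total parts = 4):
  colored starchy: 267 × 1/4 = 66.75
  colored waxy: 267 × 1/4 = 66.75
  colorless starchy: 267 × 1/4 = 66.75
  colorless waxy: 267 × 1/4 = 66.75
χ² = Σ (O − E)² / E
  colored starchy: (67 − 66.75)² / 66.75 = 0.0009
  colored waxy: (67 − 66.75)² / 66.75 = 0.0009
  colorless starchy: (65 − 66.75)² / 66.75 = 0.0459
  colorless waxy: (68 − 66.75)² / 66.75 = 0.0234
χ² = 0.0009 + 0.0009 + 0.0459 + 0.0234 = 0.0711 ≈ 0.071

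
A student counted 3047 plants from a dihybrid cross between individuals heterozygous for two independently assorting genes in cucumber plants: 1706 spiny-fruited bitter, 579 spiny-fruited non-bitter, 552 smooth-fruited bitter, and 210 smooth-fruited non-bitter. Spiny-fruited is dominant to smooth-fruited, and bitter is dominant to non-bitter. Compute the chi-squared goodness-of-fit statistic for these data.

2.803

A dihybrid F₂ with independent assortment and complete dominance at both loci gives a 9:3:3:1 phenotypic ratio.
Total ratio parts = 16. Expected numbers out of 3047:
  spiny-fruited bitter: 3047 × 9/16 = 1713.9375
  spiny-fruited non-bitter: 3047 × 3/16 = 571.3125
  smooth-fruited bitter: 3047 × 3/16 = 571.3125
  smooth-fruited non-bitter: 3047 × 1/16 = 190.4375
χ² = Σ (O − E)² / E
  spiny-fruited bitter: (1706 − 1713.9375)² / 1713.9375 = 0.0368
  spiny-fruited non-bitter: (579 − 571.3125)² / 571.3125 = 0.1034
  smooth-fruited bitter: (552 − 571.3125)² / 571.3125 = 0.6528
  smooth-fruited non-bitter: (210 − 190.4375)² / 190.4375 = 2.0095
χ² = 0.0368 + 0.1034 + 0.6528 + 2.0095 = 2.8025 ≈ 2.803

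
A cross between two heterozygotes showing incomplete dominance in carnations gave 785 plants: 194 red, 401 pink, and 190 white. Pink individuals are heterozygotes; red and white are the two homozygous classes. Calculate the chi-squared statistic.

With incomplete dominance, a heterozygote × heterozygote cross gives a 1:2:1 phenotypic ratio.
The 1:2:1 ratio has 4 parts, so with N = 785 the expected counts are:
  red: 785 × 1/4 = 196.25
  pink: 785 × 2/4 = 392.5
  white: 785 × 1/4 = 196.25
χ² = Σ (O − E)² / E
  red: (194 − 196.25)² / 196.25 = 0.0258
  pink: (401 − 392.5)² / 392.5 = 0.1841
  white: (190 − 196.25)² / 196.25 = 0.1990
χ² = 0.0258 + 0.1841 + 0.1990 = 0.4089 ≈ 0.409

0.409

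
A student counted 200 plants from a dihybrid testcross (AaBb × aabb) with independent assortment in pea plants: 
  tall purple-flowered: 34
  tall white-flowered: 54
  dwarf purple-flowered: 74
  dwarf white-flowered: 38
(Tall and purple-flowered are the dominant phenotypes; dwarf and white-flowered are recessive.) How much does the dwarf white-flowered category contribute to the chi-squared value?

A dihybrid testcross with independent assortment gives a 1:1:1:1 ratio.
Total ratio parts = 4. Expected numbers out of 200:
  tall purple-flowered: 200 × 1/4 = 50
  tall white-flowered: 200 × 1/4 = 50
  dwarf purple-flowered: 200 × 1/4 = 50
  dwarf white-flowered: 200 × 1/4 = 50
Contribution of dwarf white-flowered: (38 − 50)² / 50 = 2.8800

2.880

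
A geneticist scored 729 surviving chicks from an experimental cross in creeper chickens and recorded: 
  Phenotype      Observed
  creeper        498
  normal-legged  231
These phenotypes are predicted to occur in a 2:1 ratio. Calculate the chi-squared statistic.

Expected counts for N = 729 under a 2:1 ratio (total parts = 3):
  creeper: 729 × 2/3 = 486
  normal-legged: 729 × 1/3 = 243
χ² = Σ (O − E)² / E
  creeper: (498 − 486)² / 486 = 0.2963
  normal-legged: (231 − 243)² / 243 = 0.5926
χ² = 0.2963 + 0.5926 = 0.8889 ≈ 0.889

0.889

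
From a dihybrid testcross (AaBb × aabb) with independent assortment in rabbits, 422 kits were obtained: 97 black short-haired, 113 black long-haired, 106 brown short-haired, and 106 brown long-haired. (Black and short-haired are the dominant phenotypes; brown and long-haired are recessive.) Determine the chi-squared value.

1.223

A dihybrid testcross with independent assortment gives a 1:1:1:1 ratio.
Under the 1:1:1:1 hypothesis (Σ ratio = 4, N = 422):
  black short-haired: 422 × 1/4 = 105.5
  black long-haired: 422 × 1/4 = 105.5
  brown short-haired: 422 × 1/4 = 105.5
  brown long-haired: 422 × 1/4 = 105.5
χ² = Σ (O − E)² / E
  black short-haired: (97 − 105.5)² / 105.5 = 0.6848
  black long-haired: (113 − 105.5)² / 105.5 = 0.5332
  brown short-haired: (106 − 105.5)² / 105.5 = 0.0024
  brown long-haired: (106 − 105.5)² / 105.5 = 0.0024
χ² = 0.6848 + 0.5332 + 0.0024 + 0.0024 = 1.2228 ≈ 1.223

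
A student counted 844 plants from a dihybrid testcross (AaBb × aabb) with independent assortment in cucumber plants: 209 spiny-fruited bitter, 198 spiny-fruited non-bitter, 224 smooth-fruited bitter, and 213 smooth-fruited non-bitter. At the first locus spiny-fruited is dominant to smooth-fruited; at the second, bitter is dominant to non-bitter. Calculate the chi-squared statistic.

1.640

A dihybrid testcross with independent assortment gives a 1:1:1:1 ratio.
Total ratio parts = 4. Expected numbers out of 844:
  spiny-fruited bitter: 844 × 1/4 = 211
  spiny-fruited non-bitter: 844 × 1/4 = 211
  smooth-fruited bitter: 844 × 1/4 = 211
  smooth-fruited non-bitter: 844 × 1/4 = 211
χ² = Σ (O − E)² / E
  spiny-fruited bitter: (209 − 211)² / 211 = 0.0190
  spiny-fruited non-bitter: (198 − 211)² / 211 = 0.8009
  smooth-fruited bitter: (224 − 211)² / 211 = 0.8009
  smooth-fruited non-bitter: (213 − 211)² / 211 = 0.0190
χ² = 0.0190 + 0.8009 + 0.8009 + 0.0190 = 1.6398 ≈ 1.640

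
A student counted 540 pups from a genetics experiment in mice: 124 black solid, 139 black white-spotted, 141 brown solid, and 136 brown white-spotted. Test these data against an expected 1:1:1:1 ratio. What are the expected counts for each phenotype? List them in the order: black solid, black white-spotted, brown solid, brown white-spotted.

The 1:1:1:1 ratio has 4 parts, so with N = 540 the expected counts are:
  black solid: 540 × 1/4 = 135
  black white-spotted: 540 × 1/4 = 135
  brown solid: 540 × 1/4 = 135
  brown white-spotted: 540 × 1/4 = 135

135, 135, 135, 135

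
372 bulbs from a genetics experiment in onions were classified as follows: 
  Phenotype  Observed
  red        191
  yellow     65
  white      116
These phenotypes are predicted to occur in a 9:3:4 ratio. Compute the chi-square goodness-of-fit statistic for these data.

7.603

Under the 9:3:4 hypothesis (Σ ratio = 16, N = 372):
  red: 372 × 9/16 = 209.25
  yellow: 372 × 3/16 = 69.75
  white: 372 × 4/16 = 93
χ² = Σ (O − E)² / E
  red: (191 − 209.25)² / 209.25 = 1.5917
  yellow: (65 − 69.75)² / 69.75 = 0.3235
  white: (116 − 93)² / 93 = 5.6882
χ² = 1.5917 + 0.3235 + 5.6882 = 7.6034 ≈ 7.603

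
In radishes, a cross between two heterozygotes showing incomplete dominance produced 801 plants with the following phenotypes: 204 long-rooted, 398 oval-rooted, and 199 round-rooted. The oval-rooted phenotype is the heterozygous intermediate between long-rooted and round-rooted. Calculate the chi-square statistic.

With incomplete dominance, a heterozygote × heterozygote cross gives a 1:2:1 phenotypic ratio.
The 1:2:1 ratio has 4 parts, so with N = 801 the expected counts are:
  long-rooted: 801 × 1/4 = 200.25
  oval-rooted: 801 × 2/4 = 400.5
  round-rooted: 801 × 1/4 = 200.25
χ² = Σ (O − E)² / E
  long-rooted: (204 − 200.25)² / 200.25 = 0.0702
  oval-rooted: (398 − 400.5)² / 400.5 = 0.0156
  round-rooted: (199 − 200.25)² / 200.25 = 0.0078
χ² = 0.0702 + 0.0156 + 0.0078 = 0.0936 ≈ 0.094

0.094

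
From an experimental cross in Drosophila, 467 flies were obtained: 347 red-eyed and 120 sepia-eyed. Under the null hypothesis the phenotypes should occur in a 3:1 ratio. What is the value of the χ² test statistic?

Expected counts for N = 467 under a 3:1 ratio (total parts = 4):
  red-eyed: 467 × 3/4 = 350.25
  sepia-eyed: 467 × 1/4 = 116.75
χ² = Σ (O − E)² / E
  red-eyed: (347 − 350.25)² / 350.25 = 0.0302
  sepia-eyed: (120 − 116.75)² / 116.75 = 0.0905
χ² = 0.0302 + 0.0905 = 0.1207 ≈ 0.121

0.121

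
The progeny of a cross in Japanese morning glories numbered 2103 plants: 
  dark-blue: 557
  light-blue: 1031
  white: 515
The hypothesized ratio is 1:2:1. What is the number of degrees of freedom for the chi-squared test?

A goodness-of-fit test with 3 phenotype classes has df = 3 − 1 = 2.

2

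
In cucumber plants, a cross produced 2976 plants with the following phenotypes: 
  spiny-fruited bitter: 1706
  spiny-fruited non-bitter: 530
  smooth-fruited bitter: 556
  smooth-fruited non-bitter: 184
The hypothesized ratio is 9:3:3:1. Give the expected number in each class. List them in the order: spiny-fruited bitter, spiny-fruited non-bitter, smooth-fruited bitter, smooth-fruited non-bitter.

Expected counts for N = 2976 under a 9:3:3:1 ratio (total parts = 16):
  spiny-fruited bitter: 2976 × 9/16 = 1674
  spiny-fruited non-bitter: 2976 × 3/16 = 558
  smooth-fruited bitter: 2976 × 3/16 = 558
  smooth-fruited non-bitter: 2976 × 1/16 = 186

1674, 558, 558, 186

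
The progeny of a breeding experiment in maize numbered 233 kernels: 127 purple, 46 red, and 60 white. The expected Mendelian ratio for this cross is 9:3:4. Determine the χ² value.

0.301

Under the 9:3:4 hypothesis (Σ ratio = 16, N = 233):
  purple: 233 × 9/16 = 131.0625
  red: 233 × 3/16 = 43.6875
  white: 233 × 4/16 = 58.25
χ² = Σ (O − E)² / E
  purple: (127 − 131.0625)² / 131.0625 = 0.1259
  red: (46 − 43.6875)² / 43.6875 = 0.1224
  white: (60 − 58.25)² / 58.25 = 0.0526
χ² = 0.1259 + 0.1224 + 0.0526 = 0.3009 ≈ 0.301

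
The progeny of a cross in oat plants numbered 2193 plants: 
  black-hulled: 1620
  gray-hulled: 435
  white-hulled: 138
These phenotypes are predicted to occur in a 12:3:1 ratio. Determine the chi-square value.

1.758

Expected counts for N = 2193 under a 12:3:1 ratio (total parts = 16):
  black-hulled: 2193 × 12/16 = 1644.75
  gray-hulled: 2193 × 3/16 = 411.1875
  white-hulled: 2193 × 1/16 = 137.0625
χ² = Σ (O − E)² / E
  black-hulled: (1620 − 1644.75)² / 1644.75 = 0.3724
  gray-hulled: (435 − 411.1875)² / 411.1875 = 1.3790
  white-hulled: (138 − 137.0625)² / 137.0625 = 0.0064
χ² = 0.3724 + 1.3790 + 0.0064 = 1.7578 ≈ 1.758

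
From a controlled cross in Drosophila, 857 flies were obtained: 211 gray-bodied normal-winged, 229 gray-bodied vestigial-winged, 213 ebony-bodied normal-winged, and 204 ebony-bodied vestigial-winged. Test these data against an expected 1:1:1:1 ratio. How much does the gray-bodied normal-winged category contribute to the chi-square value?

0.049

Under the 1:1:1:1 hypothesis (Σ ratio = 4, N = 857):
  gray-bodied normal-winged: 857 × 1/4 = 214.25
  gray-bodied vestigial-winged: 857 × 1/4 = 214.25
  ebony-bodied normal-winged: 857 × 1/4 = 214.25
  ebony-bodied vestigial-winged: 857 × 1/4 = 214.25
Contribution of gray-bodied normal-winged: (211 − 214.25)² / 214.25 = 0.0493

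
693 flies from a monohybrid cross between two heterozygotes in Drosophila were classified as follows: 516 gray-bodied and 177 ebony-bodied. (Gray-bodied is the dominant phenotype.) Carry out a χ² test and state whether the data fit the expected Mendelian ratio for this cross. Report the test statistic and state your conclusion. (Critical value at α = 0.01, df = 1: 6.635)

For a monohybrid cross between heterozygotes with complete dominance, the expected phenotypic ratio is 3:1.
Expected counts for N = 693 under a 3:1 ratio (total parts = 4):
  gray-bodied: 693 × 3/4 = 519.75
  ebony-bodied: 693 × 1/4 = 173.25
χ² = Σ (O − E)² / E
  gray-bodied: (516 − 519.75)² / 519.75 = 0.0271
  ebony-bodied: (177 − 173.25)² / 173.25 = 0.0812
χ² = 0.0271 + 0.0812 = 0.1083 ≈ 0.108
Degrees of freedom = 2 − 1 = 1; critical value at α = 0.01 is 6.635.
Since 0.108 < 6.635, we fail to reject the null hypothesis — the data are consistent with the 3:1 ratio.

0.108; consistent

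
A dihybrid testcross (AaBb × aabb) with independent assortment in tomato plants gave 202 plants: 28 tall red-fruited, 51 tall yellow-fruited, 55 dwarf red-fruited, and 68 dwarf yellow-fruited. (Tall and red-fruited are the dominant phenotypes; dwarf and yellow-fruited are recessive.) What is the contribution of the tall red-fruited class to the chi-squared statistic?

10.025

A dihybrid testcross with independent assortment gives a 1:1:1:1 ratio.
Expected counts for N = 202 under a 1:1:1:1 ratio (total parts = 4):
  tall red-fruited: 202 × 1/4 = 50.5
  tall yellow-fruited: 202 × 1/4 = 50.5
  dwarf red-fruited: 202 × 1/4 = 50.5
  dwarf yellow-fruited: 202 × 1/4 = 50.5
Contribution of tall red-fruited: (28 − 50.5)² / 50.5 = 10.0248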